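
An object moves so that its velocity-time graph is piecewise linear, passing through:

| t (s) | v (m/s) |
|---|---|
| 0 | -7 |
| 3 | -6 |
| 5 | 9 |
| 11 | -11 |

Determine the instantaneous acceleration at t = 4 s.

7.5 m/s²

Acceleration is the slope of the v-t graph on 3–5 s: (9 − -6)/(5 − 3) = 7.5 m/s².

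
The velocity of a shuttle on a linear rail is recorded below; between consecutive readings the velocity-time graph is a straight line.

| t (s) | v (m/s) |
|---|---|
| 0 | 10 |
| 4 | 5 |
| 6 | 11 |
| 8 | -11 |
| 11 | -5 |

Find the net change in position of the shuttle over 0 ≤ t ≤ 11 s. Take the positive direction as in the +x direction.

Net displacement equals the area under the velocity-time graph (areas below the axis count negative).
0–4 s: ½(10 + 5)(4) = 30 m
4–6 s: ½(5 + 11)(2) = 16 m
6–8 s: ½(11 + -11)(2) = 0 m
8–11 s: ½(-11 + -5)(3) = -24 m
Net displacement = 22 m

22 m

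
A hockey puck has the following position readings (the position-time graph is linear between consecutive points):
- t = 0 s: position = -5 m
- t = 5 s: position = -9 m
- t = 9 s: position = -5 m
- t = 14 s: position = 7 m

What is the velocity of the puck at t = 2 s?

Velocity is the slope of the x-t graph on 0–5 s: (-9 − -5)/(5 − 0) = -0.8 m/s.

-0.8 m/s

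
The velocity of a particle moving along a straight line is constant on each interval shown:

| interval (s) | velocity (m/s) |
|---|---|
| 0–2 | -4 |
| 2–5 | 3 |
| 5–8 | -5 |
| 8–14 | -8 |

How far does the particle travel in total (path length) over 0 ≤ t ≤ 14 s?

80 m

Total distance travelled is ∫|v| dt — sum the magnitudes of each area piece.
0–2 s: |-4| × 2 = 8 m
2–5 s: |3| × 3 = 9 m
5–8 s: |-5| × 3 = 15 m
8–14 s: |-8| × 6 = 48 m
Total distance = 80 m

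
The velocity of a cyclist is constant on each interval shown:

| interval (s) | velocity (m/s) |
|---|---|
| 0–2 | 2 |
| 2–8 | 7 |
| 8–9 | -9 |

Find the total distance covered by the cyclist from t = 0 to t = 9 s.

55 m

Total distance travelled is ∫|v| dt — sum the magnitudes of each area piece.
0–2 s: |2| × 2 = 4 m
2–8 s: |7| × 6 = 42 m
8–9 s: |-9| × 1 = 9 m
Total distance = 55 m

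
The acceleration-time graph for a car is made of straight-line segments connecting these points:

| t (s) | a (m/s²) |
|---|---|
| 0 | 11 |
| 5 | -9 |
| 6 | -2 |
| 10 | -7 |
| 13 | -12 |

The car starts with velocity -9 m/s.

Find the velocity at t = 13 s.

Δv equals the area under the a-t graph; then v = v₀ + Δv.
0–5 s: ½(11 + -9)(5) = 5 m/s
5–6 s: ½(-9 + -2)(1) = -5.5 m/s
6–10 s: ½(-2 + -7)(4) = -18 m/s
10–13 s: ½(-7 + -12)(3) = -28.5 m/s
Δv = -47 m/s, so v(13) = -9 + (-47) = -56 m/s.

-56 m/s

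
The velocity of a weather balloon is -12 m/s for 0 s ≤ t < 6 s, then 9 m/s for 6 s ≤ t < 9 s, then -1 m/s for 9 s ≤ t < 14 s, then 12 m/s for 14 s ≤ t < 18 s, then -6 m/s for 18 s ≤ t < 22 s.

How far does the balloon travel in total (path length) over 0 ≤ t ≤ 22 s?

176 m

Distance (not displacement) is the total path length: add the absolute areas under v-t.
0–6 s: |-12| × 6 = 72 m
6–9 s: |9| × 3 = 27 m
9–14 s: |-1| × 5 = 5 m
14–18 s: |12| × 4 = 48 m
18–22 s: |-6| × 4 = 24 m
Total distance = 176 m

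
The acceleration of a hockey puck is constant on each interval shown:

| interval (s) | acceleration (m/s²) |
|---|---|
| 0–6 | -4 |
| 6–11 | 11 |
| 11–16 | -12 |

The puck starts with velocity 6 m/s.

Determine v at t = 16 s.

Δv equals the area under the a-t graph; then v = v₀ + Δv.
0–6 s: -4 × 6 = -24 m/s
6–11 s: 11 × 5 = 55 m/s
11–16 s: -12 × 5 = -60 m/s
Δv = -29 m/s, so v(16) = 6 + (-29) = -23 m/s.

-23 m/s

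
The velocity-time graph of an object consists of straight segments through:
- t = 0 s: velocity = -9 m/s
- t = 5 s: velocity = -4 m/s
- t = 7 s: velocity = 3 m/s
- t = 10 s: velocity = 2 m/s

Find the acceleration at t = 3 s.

Acceleration is the slope of the v-t graph on 0–5 s: (-4 − -9)/(5 − 0) = 1 m/s².

1 m/s²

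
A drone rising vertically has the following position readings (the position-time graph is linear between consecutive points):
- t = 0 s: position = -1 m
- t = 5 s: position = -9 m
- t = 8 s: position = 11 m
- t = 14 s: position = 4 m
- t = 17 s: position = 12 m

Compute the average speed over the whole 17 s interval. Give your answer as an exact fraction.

Average speed = (total path length)/(elapsed time); on a piecewise-linear x-t graph the path length is Σ|Δx|.
0–5 s: |Δx| = |-9 − -1| = 8 m
5–8 s: |Δx| = |11 − -9| = 20 m
8–14 s: |Δx| = |4 − 11| = 7 m
14–17 s: |Δx| = |12 − 4| = 8 m
Total path = 43 m; average speed = 43/17 = 43/17 m/s.

43/17 m/s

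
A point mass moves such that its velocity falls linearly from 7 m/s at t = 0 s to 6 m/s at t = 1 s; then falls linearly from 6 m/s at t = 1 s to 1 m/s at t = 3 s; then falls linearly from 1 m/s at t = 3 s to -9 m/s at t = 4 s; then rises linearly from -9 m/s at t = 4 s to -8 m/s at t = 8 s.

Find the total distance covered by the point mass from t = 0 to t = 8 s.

Total distance travelled is ∫|v| dt — sum the magnitudes of each area piece.
0–1 s: |½(7 + 6)(1)| = 6.5 m
1–3 s: |½(6 + 1)(2)| = 7 m
3–4 s: v = 0 at t = 3.1 s; triangle areas 0.05 + 4.05 = 4.1 m
4–8 s: |½(-9 + -8)(4)| = 34 m
Total distance = 51.6 m

51.6 m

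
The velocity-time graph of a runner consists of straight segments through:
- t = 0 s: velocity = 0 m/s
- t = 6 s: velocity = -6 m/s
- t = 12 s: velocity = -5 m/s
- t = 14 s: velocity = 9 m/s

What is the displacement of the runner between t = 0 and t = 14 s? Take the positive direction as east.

Displacement is the signed area under the v-t curve.
0–6 s: ½(0 + -6)(6) = -18 m
6–12 s: ½(-6 + -5)(6) = -33 m
12–14 s: ½(-5 + 9)(2) = 4 m
Net displacement = -47 m

-47 m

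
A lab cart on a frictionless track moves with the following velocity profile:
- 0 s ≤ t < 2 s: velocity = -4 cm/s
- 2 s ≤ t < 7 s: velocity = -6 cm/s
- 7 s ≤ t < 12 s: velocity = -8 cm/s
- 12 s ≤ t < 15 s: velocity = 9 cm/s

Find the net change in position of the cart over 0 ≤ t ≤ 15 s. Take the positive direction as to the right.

Displacement is the signed area under the v-t curve.
0–2 s: -4 × 2 = -8 cm
2–7 s: -6 × 5 = -30 cm
7–12 s: -8 × 5 = -40 cm
12–15 s: 9 × 3 = 27 cm
Net displacement = -51 cm

-51 cm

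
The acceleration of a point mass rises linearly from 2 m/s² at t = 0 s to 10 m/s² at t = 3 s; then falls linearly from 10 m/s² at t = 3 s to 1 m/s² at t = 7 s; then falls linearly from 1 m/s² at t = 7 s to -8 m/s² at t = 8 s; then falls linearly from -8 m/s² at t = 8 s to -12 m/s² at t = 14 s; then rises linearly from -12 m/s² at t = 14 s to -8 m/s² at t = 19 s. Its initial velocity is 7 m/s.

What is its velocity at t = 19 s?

-66.5 m/s

Δv equals the area under the a-t graph; then v = v₀ + Δv.
0–3 s: ½(2 + 10)(3) = 18 m/s
3–7 s: ½(10 + 1)(4) = 22 m/s
7–8 s: ½(1 + -8)(1) = -3.5 m/s
8–14 s: ½(-8 + -12)(6) = -60 m/s
14–19 s: ½(-12 + -8)(5) = -50 m/s
Δv = -73.5 m/s, so v(19) = 7 + (-73.5) = -66.5 m/s.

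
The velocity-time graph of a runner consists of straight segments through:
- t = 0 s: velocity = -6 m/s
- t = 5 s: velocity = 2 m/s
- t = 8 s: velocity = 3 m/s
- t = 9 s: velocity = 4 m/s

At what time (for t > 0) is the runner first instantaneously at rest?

t = 3.75 s

v changes sign on 0–5 s (from -6 to 2); the graph is linear there, so v = 0 at t = 0 + (6)·(5 − 0)/(2 − -6) = 3.75 s.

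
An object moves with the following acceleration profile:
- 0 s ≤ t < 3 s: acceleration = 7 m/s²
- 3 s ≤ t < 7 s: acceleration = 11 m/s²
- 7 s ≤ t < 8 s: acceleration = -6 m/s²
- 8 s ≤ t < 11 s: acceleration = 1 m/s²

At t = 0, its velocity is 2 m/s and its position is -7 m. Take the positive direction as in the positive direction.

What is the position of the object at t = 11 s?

462 m

On each constant-a segment, Δv = aΔt and Δx = v₀Δt + ½aΔt²; chain segment to segment.
0–3 s: v starts 2 m/s; Δx = 2·3 + ½·7·3² = 37.5 m; v ends 23 m/s.
3–7 s: v starts 23 m/s; Δx = 23·4 + ½·11·4² = 180 m; v ends 67 m/s.
7–8 s: v starts 67 m/s; Δx = 67·1 + ½·-6·1² = 64 m; v ends 61 m/s.
8–11 s: v starts 61 m/s; Δx = 61·3 + ½·1·3² = 187.5 m; v ends 64 m/s.
x(11) = -7 + Σ Δx = 462 m.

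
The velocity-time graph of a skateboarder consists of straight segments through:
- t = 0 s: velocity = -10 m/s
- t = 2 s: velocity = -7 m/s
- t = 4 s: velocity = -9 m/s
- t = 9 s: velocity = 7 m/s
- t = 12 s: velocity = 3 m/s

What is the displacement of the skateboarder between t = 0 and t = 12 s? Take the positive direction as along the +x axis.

Displacement is the signed area under the v-t curve.
0–2 s: ½(-10 + -7)(2) = -17 m
2–4 s: ½(-7 + -9)(2) = -16 m
4–9 s: ½(-9 + 7)(5) = -5 m
9–12 s: ½(7 + 3)(3) = 15 m
Net displacement = -23 m

-23 m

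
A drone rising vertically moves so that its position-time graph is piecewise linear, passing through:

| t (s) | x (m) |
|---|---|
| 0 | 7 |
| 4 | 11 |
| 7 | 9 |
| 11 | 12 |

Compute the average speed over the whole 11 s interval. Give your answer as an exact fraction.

9/11 m/s

Average speed = (total path length)/(elapsed time); on a piecewise-linear x-t graph the path length is Σ|Δx|.
0–4 s: |Δx| = |11 − 7| = 4 m
4–7 s: |Δx| = |9 − 11| = 2 m
7–11 s: |Δx| = |12 − 9| = 3 m
Total path = 9 m; average speed = 9/11 = 9/11 m/s.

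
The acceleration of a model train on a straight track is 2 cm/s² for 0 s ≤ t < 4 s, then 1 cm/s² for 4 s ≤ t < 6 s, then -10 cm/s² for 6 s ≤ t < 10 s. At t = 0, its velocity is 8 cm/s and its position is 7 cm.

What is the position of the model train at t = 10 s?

81 cm

On each constant-a segment, Δv = aΔt and Δx = v₀Δt + ½aΔt²; chain segment to segment.
0–4 s: v starts 8 cm/s; Δx = 8·4 + ½·2·4² = 48 cm; v ends 16 cm/s.
4–6 s: v starts 16 cm/s; Δx = 16·2 + ½·1·2² = 34 cm; v ends 18 cm/s.
6–10 s: v starts 18 cm/s; Δx = 18·4 + ½·-10·4² = -8 cm; v ends -22 cm/s.
x(10) = 7 + Σ Δx = 81 cm.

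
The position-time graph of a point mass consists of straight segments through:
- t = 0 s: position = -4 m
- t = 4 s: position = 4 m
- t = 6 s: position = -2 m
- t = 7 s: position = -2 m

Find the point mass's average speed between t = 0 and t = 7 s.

Average speed = (total path length)/(elapsed time); on a piecewise-linear x-t graph the path length is Σ|Δx|.
0–4 s: |Δx| = |4 − -4| = 8 m
4–6 s: |Δx| = |-2 − 4| = 6 m
6–7 s: |Δx| = |-2 − -2| = 0 m
Total path = 14 m; average speed = 14/7 = 2 m/s.

2 m/s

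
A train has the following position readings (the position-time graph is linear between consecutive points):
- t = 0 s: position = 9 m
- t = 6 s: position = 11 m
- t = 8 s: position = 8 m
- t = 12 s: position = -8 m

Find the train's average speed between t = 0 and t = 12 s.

1.75 m/s

Average speed = (total path length)/(elapsed time); on a piecewise-linear x-t graph the path length is Σ|Δx|.
0–6 s: |Δx| = |11 − 9| = 2 m
6–8 s: |Δx| = |8 − 11| = 3 m
8–12 s: |Δx| = |-8 − 8| = 16 m
Total path = 21 m; average speed = 21/12 = 1.75 m/s.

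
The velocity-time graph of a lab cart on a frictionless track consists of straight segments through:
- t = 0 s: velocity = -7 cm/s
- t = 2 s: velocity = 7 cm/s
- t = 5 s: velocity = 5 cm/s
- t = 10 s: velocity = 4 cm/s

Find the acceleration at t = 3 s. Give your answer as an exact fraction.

Acceleration is the slope of the v-t graph on 2–5 s: (5 − 7)/(5 − 2) = -2/3 cm/s².

-2/3 cm/s²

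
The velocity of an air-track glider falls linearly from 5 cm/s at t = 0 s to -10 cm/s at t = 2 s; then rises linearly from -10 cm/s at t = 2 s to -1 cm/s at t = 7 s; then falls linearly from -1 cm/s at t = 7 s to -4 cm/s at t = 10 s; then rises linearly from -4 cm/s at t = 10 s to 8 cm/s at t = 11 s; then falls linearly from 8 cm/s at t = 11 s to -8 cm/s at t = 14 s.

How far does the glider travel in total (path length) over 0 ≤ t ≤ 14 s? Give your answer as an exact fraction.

176/3 cm

Distance (not displacement) is the total path length: add the absolute areas under v-t.
0–2 s: v = 0 at t = 2/3 s; triangle areas 5/3 + 20/3 = 25/3 cm
2–7 s: |½(-10 + -1)(5)| = 27.5 cm
7–10 s: |½(-1 + -4)(3)| = 7.5 cm
10–11 s: v = 0 at t = 31/3 s; triangle areas 2/3 + 8/3 = 10/3 cm
11–14 s: v = 0 at t = 12.5 s; triangle areas 6 + 6 = 12 cm
Total distance = 176/3 cm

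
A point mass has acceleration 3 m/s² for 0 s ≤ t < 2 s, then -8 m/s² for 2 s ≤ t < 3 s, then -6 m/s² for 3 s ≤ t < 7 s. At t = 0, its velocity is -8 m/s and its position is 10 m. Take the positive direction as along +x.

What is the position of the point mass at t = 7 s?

On each constant-a segment, Δv = aΔt and Δx = v₀Δt + ½aΔt²; chain segment to segment.
0–2 s: v starts -8 m/s; Δx = -8·2 + ½·3·2² = -10 m; v ends -2 m/s.
2–3 s: v starts -2 m/s; Δx = -2·1 + ½·-8·1² = -6 m; v ends -10 m/s.
3–7 s: v starts -10 m/s; Δx = -10·4 + ½·-6·4² = -88 m; v ends -34 m/s.
x(7) = 10 + Σ Δx = -94 m.

-94 m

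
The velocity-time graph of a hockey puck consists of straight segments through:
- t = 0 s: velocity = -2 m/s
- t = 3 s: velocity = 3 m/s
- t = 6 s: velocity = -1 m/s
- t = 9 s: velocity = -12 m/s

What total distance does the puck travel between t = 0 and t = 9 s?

27.15 m

Total distance travelled is ∫|v| dt — sum the magnitudes of each area piece.
0–3 s: v = 0 at t = 1.2 s; triangle areas 1.2 + 2.7 = 3.9 m
3–6 s: v = 0 at t = 5.25 s; triangle areas 3.375 + 0.375 = 3.75 m
6–9 s: |½(-1 + -12)(3)| = 19.5 m
Total distance = 27.15 m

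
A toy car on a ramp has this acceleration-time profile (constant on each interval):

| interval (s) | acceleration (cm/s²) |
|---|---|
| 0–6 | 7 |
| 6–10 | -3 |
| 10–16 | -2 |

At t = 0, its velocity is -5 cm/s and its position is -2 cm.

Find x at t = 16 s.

332 cm

On each constant-a segment, Δv = aΔt and Δx = v₀Δt + ½aΔt²; chain segment to segment.
0–6 s: v starts -5 cm/s; Δx = -5·6 + ½·7·6² = 96 cm; v ends 37 cm/s.
6–10 s: v starts 37 cm/s; Δx = 37·4 + ½·-3·4² = 124 cm; v ends 25 cm/s.
10–16 s: v starts 25 cm/s; Δx = 25·6 + ½·-2·6² = 114 cm; v ends 13 cm/s.
x(16) = -2 + Σ Δx = 332 cm.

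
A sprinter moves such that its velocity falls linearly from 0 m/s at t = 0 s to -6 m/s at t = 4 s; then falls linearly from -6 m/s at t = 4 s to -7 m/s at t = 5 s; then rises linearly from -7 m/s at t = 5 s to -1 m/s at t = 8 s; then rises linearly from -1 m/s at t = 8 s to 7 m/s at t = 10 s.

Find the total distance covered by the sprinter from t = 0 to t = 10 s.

Distance (not displacement) is the total path length: add the absolute areas under v-t.
0–4 s: |½(0 + -6)(4)| = 12 m
4–5 s: |½(-6 + -7)(1)| = 6.5 m
5–8 s: |½(-7 + -1)(3)| = 12 m
8–10 s: v = 0 at t = 8.25 s; triangle areas 0.125 + 6.125 = 6.25 m
Total distance = 36.75 m

36.75 m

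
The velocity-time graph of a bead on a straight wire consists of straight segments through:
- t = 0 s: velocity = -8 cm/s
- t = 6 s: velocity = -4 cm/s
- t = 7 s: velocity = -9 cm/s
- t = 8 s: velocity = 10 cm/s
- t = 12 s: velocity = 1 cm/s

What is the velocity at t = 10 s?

5.5 cm/s

On 8–12 s the graph is linear from 10 to 1 cm/s: v(10) = 10 + (1 − 10)·(10 − 8)/(12 − 8) = 5.5 cm/s.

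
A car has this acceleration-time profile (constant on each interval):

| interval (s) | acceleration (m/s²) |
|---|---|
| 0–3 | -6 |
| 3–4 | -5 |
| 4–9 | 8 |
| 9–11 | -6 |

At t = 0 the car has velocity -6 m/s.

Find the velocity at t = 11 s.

-1 m/s

Δv equals the area under the a-t graph; then v = v₀ + Δv.
0–3 s: -6 × 3 = -18 m/s
3–4 s: -5 × 1 = -5 m/s
4–9 s: 8 × 5 = 40 m/s
9–11 s: -6 × 2 = -12 m/s
Δv = 5 m/s, so v(11) = -6 + (5) = -1 m/s.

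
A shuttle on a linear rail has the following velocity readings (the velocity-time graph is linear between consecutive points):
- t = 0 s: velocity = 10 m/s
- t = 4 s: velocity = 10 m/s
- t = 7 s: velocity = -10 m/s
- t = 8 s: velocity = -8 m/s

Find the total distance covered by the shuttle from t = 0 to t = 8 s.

64 m

Distance (not displacement) is the total path length: add the absolute areas under v-t.
0–4 s: |10| × 4 = 40 m
4–7 s: v = 0 at t = 5.5 s; triangle areas 7.5 + 7.5 = 15 m
7–8 s: |½(-10 + -8)(1)| = 9 m
Total distance = 64 m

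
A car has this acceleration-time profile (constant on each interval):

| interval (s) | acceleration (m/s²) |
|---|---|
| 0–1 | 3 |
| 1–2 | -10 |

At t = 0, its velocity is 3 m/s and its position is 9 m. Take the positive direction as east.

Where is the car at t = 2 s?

14.5 m

On each constant-a segment, Δv = aΔt and Δx = v₀Δt + ½aΔt²; chain segment to segment.
0–1 s: v starts 3 m/s; Δx = 3·1 + ½·3·1² = 4.5 m; v ends 6 m/s.
1–2 s: v starts 6 m/s; Δx = 6·1 + ½·-10·1² = 1 m; v ends -4 m/s.
x(2) = 9 + Σ Δx = 14.5 m.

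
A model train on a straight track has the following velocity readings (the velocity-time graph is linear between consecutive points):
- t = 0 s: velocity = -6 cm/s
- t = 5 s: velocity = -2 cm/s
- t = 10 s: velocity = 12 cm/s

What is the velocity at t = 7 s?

On 5–10 s the graph is linear from -2 to 12 cm/s: v(7) = -2 + (12 − -2)·(7 − 5)/(10 − 5) = 3.6 cm/s.

3.6 cm/s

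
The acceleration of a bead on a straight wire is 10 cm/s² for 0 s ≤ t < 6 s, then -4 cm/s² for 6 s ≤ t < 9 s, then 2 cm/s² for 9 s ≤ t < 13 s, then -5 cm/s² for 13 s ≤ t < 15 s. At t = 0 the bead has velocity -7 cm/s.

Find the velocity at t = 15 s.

Δv equals the area under the a-t graph; then v = v₀ + Δv.
0–6 s: 10 × 6 = 60 cm/s
6–9 s: -4 × 3 = -12 cm/s
9–13 s: 2 × 4 = 8 cm/s
13–15 s: -5 × 2 = -10 cm/s
Δv = 46 cm/s, so v(15) = -7 + (46) = 39 cm/s.

39 cm/s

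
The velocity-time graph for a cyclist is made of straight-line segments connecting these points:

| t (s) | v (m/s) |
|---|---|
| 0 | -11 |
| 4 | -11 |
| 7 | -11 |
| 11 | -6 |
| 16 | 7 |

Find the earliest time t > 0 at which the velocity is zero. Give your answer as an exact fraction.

v changes sign on 11–16 s (from -6 to 7); the graph is linear there, so v = 0 at t = 11 + (6)·(16 − 11)/(7 − -6) = 173/13 s.

t = 173/13 s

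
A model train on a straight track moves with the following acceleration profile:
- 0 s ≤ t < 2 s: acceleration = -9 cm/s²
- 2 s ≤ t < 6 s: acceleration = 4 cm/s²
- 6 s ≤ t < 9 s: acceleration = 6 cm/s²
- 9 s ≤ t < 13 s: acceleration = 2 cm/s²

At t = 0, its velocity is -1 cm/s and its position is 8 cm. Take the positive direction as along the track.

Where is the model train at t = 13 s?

On each constant-a segment, Δv = aΔt and Δx = v₀Δt + ½aΔt²; chain segment to segment.
0–2 s: v starts -1 cm/s; Δx = -1·2 + ½·-9·2² = -20 cm; v ends -19 cm/s.
2–6 s: v starts -19 cm/s; Δx = -19·4 + ½·4·4² = -44 cm; v ends -3 cm/s.
6–9 s: v starts -3 cm/s; Δx = -3·3 + ½·6·3² = 18 cm; v ends 15 cm/s.
9–13 s: v starts 15 cm/s; Δx = 15·4 + ½·2·4² = 76 cm; v ends 23 cm/s.
x(13) = 8 + Σ Δx = 38 cm.

38 cm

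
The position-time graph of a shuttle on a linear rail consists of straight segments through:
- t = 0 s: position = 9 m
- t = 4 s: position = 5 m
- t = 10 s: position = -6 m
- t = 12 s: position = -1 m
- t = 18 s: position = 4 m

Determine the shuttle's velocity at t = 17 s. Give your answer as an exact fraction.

5/6 m/s

Velocity is the slope of the x-t graph on 12–18 s: (4 − -1)/(18 − 12) = 5/6 m/s.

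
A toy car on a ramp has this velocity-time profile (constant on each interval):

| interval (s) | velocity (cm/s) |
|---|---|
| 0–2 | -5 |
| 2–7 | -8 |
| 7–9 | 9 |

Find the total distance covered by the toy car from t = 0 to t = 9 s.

Total distance travelled is ∫|v| dt — sum the magnitudes of each area piece.
0–2 s: |-5| × 2 = 10 cm
2–7 s: |-8| × 5 = 40 cm
7–9 s: |9| × 2 = 18 cm
Total distance = 68 cm

68 cm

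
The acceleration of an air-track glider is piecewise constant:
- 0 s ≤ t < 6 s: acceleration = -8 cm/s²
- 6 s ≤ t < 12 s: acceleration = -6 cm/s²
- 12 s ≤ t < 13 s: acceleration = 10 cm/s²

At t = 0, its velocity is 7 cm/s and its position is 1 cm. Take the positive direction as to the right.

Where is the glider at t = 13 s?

-527 cm

On each constant-a segment, Δv = aΔt and Δx = v₀Δt + ½aΔt²; chain segment to segment.
0–6 s: v starts 7 cm/s; Δx = 7·6 + ½·-8·6² = -102 cm; v ends -41 cm/s.
6–12 s: v starts -41 cm/s; Δx = -41·6 + ½·-6·6² = -354 cm; v ends -77 cm/s.
12–13 s: v starts -77 cm/s; Δx = -77·1 + ½·10·1² = -72 cm; v ends -67 cm/s.
x(13) = 1 + Σ Δx = -527 cm.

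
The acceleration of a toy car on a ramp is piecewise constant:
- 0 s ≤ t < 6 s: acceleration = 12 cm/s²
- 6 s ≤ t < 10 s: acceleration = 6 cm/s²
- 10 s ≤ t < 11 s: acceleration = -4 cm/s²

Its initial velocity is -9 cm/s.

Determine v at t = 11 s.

83 cm/s

Δv equals the area under the a-t graph; then v = v₀ + Δv.
0–6 s: 12 × 6 = 72 cm/s
6–10 s: 6 × 4 = 24 cm/s
10–11 s: -4 × 1 = -4 cm/s
Δv = 92 cm/s, so v(11) = -9 + (92) = 83 cm/s.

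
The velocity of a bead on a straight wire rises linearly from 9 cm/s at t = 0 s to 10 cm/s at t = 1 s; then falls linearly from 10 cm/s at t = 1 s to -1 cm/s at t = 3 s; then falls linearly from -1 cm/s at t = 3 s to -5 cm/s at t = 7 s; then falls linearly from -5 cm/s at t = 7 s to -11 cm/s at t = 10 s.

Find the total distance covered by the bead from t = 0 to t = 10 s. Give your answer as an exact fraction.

Total distance travelled is ∫|v| dt — sum the magnitudes of each area piece.
0–1 s: |½(9 + 10)(1)| = 9.5 cm
1–3 s: v = 0 at t = 31/11 s; triangle areas 100/11 + 1/11 = 101/11 cm
3–7 s: |½(-1 + -5)(4)| = 12 cm
7–10 s: |½(-5 + -11)(3)| = 24 cm
Total distance = 1203/22 cm

1203/22 cm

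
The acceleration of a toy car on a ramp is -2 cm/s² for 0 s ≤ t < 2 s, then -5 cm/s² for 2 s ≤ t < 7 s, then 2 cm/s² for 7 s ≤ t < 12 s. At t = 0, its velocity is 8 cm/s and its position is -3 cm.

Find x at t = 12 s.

-113.5 cm

On each constant-a segment, Δv = aΔt and Δx = v₀Δt + ½aΔt²; chain segment to segment.
0–2 s: v starts 8 cm/s; Δx = 8·2 + ½·-2·2² = 12 cm; v ends 4 cm/s.
2–7 s: v starts 4 cm/s; Δx = 4·5 + ½·-5·5² = -42.5 cm; v ends -21 cm/s.
7–12 s: v starts -21 cm/s; Δx = -21·5 + ½·2·5² = -80 cm; v ends -11 cm/s.
x(12) = -3 + Σ Δx = -113.5 cm.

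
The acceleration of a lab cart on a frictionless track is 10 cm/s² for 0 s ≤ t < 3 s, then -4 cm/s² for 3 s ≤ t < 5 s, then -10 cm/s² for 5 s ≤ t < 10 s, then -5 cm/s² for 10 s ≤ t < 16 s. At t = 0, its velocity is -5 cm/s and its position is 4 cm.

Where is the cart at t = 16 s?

On each constant-a segment, Δv = aΔt and Δx = v₀Δt + ½aΔt²; chain segment to segment.
0–3 s: v starts -5 cm/s; Δx = -5·3 + ½·10·3² = 30 cm; v ends 25 cm/s.
3–5 s: v starts 25 cm/s; Δx = 25·2 + ½·-4·2² = 42 cm; v ends 17 cm/s.
5–10 s: v starts 17 cm/s; Δx = 17·5 + ½·-10·5² = -40 cm; v ends -33 cm/s.
10–16 s: v starts -33 cm/s; Δx = -33·6 + ½·-5·6² = -288 cm; v ends -63 cm/s.
x(16) = 4 + Σ Δx = -252 cm.

-252 cm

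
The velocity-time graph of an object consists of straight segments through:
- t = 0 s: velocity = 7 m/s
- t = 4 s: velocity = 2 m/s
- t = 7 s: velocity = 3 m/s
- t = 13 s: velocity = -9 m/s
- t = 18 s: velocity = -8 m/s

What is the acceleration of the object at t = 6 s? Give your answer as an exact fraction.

Acceleration is the slope of the v-t graph on 4–7 s: (3 − 2)/(7 − 4) = 1/3 m/s².

1/3 m/s²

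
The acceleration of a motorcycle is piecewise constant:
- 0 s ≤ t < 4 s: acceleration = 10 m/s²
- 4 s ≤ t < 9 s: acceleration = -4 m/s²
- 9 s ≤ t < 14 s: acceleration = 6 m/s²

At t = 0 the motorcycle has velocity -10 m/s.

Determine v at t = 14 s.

40 m/s

Δv equals the area under the a-t graph; then v = v₀ + Δv.
0–4 s: 10 × 4 = 40 m/s
4–9 s: -4 × 5 = -20 m/s
9–14 s: 6 × 5 = 30 m/s
Δv = 50 m/s, so v(14) = -10 + (50) = 40 m/s.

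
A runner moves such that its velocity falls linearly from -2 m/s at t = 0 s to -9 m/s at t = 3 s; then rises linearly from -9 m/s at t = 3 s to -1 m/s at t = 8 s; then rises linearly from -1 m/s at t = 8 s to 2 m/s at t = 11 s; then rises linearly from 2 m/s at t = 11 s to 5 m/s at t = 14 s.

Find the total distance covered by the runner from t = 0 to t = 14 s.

54.5 m

Distance (not displacement) is the total path length: add the absolute areas under v-t.
0–3 s: |½(-2 + -9)(3)| = 16.5 m
3–8 s: |½(-9 + -1)(5)| = 25 m
8–11 s: v = 0 at t = 9 s; triangle areas 0.5 + 2 = 2.5 m
11–14 s: |½(2 + 5)(3)| = 10.5 m
Total distance = 54.5 m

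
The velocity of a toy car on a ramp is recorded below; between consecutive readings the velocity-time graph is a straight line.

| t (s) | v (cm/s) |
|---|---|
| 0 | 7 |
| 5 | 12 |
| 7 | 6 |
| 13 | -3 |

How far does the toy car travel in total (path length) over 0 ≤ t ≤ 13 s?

80.5 cm

Distance (not displacement) is the total path length: add the absolute areas under v-t.
0–5 s: |½(7 + 12)(5)| = 47.5 cm
5–7 s: |½(12 + 6)(2)| = 18 cm
7–13 s: v = 0 at t = 11 s; triangle areas 12 + 3 = 15 cm
Total distance = 80.5 cm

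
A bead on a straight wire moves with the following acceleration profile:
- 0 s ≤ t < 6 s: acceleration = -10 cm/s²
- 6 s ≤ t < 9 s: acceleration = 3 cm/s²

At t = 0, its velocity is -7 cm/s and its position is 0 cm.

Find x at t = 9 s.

-409.5 cm

On each constant-a segment, Δv = aΔt and Δx = v₀Δt + ½aΔt²; chain segment to segment.
0–6 s: v starts -7 cm/s; Δx = -7·6 + ½·-10·6² = -222 cm; v ends -67 cm/s.
6–9 s: v starts -67 cm/s; Δx = -67·3 + ½·3·3² = -187.5 cm; v ends -58 cm/s.
x(9) = 0 + Σ Δx = -409.5 cm.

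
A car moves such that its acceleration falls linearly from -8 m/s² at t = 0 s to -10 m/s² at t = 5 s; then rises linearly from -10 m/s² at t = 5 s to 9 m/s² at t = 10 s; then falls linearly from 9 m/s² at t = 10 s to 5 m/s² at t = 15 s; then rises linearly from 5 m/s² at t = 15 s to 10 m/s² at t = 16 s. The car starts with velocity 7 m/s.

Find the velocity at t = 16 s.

2 m/s

Δv equals the area under the a-t graph; then v = v₀ + Δv.
0–5 s: ½(-8 + -10)(5) = -45 m/s
5–10 s: ½(-10 + 9)(5) = -2.5 m/s
10–15 s: ½(9 + 5)(5) = 35 m/s
15–16 s: ½(5 + 10)(1) = 7.5 m/s
Δv = -5 m/s, so v(16) = 7 + (-5) = 2 m/s.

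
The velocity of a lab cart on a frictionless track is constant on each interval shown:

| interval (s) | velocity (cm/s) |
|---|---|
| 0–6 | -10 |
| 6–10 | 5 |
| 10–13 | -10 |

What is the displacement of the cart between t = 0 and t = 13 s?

-70 cm

Net displacement equals the area under the velocity-time graph (areas below the axis count negative).
0–6 s: -10 × 6 = -60 cm
6–10 s: 5 × 4 = 20 cm
10–13 s: -10 × 3 = -30 cm
Net displacement = -70 cm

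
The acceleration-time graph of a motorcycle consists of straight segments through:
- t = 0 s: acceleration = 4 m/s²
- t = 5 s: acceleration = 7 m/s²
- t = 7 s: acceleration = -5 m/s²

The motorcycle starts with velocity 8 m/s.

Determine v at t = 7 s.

Δv equals the area under the a-t graph; then v = v₀ + Δv.
0–5 s: ½(4 + 7)(5) = 27.5 m/s
5–7 s: ½(7 + -5)(2) = 2 m/s
Δv = 29.5 m/s, so v(7) = 8 + (29.5) = 37.5 m/s.

37.5 m/s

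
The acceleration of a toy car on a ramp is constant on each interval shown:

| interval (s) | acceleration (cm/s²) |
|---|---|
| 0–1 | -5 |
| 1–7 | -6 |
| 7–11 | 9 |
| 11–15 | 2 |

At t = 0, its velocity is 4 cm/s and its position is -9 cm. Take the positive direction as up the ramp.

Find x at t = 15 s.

On each constant-a segment, Δv = aΔt and Δx = v₀Δt + ½aΔt²; chain segment to segment.
0–1 s: v starts 4 cm/s; Δx = 4·1 + ½·-5·1² = 1.5 cm; v ends -1 cm/s.
1–7 s: v starts -1 cm/s; Δx = -1·6 + ½·-6·6² = -114 cm; v ends -37 cm/s.
7–11 s: v starts -37 cm/s; Δx = -37·4 + ½·9·4² = -76 cm; v ends -1 cm/s.
11–15 s: v starts -1 cm/s; Δx = -1·4 + ½·2·4² = 12 cm; v ends 7 cm/s.
x(15) = -9 + Σ Δx = -185.5 cm.

-185.5 cm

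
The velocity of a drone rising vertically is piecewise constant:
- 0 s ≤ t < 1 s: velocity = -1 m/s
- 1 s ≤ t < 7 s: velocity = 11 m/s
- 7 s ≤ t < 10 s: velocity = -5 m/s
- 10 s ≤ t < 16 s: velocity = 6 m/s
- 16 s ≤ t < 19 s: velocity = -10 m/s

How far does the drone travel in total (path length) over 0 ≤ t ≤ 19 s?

Distance (not displacement) is the total path length: add the absolute areas under v-t.
0–1 s: |-1| × 1 = 1 m
1–7 s: |11| × 6 = 66 m
7–10 s: |-5| × 3 = 15 m
10–16 s: |6| × 6 = 36 m
16–19 s: |-10| × 3 = 30 m
Total distance = 148 m

148 m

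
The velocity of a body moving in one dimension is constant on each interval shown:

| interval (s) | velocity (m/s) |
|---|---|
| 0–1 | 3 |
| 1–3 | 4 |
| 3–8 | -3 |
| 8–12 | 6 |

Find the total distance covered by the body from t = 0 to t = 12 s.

50 m

Total distance travelled is ∫|v| dt — sum the magnitudes of each area piece.
0–1 s: |3| × 1 = 3 m
1–3 s: |4| × 2 = 8 m
3–8 s: |-3| × 5 = 15 m
8–12 s: |6| × 4 = 24 m
Total distance = 50 m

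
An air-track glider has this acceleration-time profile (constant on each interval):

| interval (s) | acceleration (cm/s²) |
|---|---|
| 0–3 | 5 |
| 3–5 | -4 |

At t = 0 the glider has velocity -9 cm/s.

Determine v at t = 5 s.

-2 cm/s

Δv equals the area under the a-t graph; then v = v₀ + Δv.
0–3 s: 5 × 3 = 15 cm/s
3–5 s: -4 × 2 = -8 cm/s
Δv = 7 cm/s, so v(5) = -9 + (7) = -2 cm/s.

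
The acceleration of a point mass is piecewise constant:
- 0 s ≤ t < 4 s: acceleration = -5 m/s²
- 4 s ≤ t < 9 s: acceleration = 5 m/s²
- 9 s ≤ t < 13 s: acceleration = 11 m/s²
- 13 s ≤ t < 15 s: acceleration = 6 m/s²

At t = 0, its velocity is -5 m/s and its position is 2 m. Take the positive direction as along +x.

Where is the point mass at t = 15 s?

67.5 m

On each constant-a segment, Δv = aΔt and Δx = v₀Δt + ½aΔt²; chain segment to segment.
0–4 s: v starts -5 m/s; Δx = -5·4 + ½·-5·4² = -60 m; v ends -25 m/s.
4–9 s: v starts -25 m/s; Δx = -25·5 + ½·5·5² = -62.5 m; v ends 0 m/s.
9–13 s: v starts 0 m/s; Δx = 0·4 + ½·11·4² = 88 m; v ends 44 m/s.
13–15 s: v starts 44 m/s; Δx = 44·2 + ½·6·2² = 100 m; v ends 56 m/s.
x(15) = 2 + Σ Δx = 67.5 m.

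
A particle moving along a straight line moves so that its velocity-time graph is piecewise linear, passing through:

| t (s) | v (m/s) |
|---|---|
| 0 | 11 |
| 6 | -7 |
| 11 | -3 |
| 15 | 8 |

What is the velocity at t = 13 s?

On 11–15 s the graph is linear from -3 to 8 m/s: v(13) = -3 + (8 − -3)·(13 − 11)/(15 − 11) = 2.5 m/s.

2.5 m/s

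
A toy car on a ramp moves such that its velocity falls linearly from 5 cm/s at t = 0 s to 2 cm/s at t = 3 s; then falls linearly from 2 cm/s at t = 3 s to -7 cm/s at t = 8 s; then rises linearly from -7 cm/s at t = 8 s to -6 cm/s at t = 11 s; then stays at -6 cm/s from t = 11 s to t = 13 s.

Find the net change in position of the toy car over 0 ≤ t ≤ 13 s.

-33.5 cm

Net displacement equals the area under the velocity-time graph (areas below the axis count negative).
0–3 s: ½(5 + 2)(3) = 10.5 cm
3–8 s: ½(2 + -7)(5) = -12.5 cm
8–11 s: ½(-7 + -6)(3) = -19.5 cm
11–13 s: -6 × 2 = -12 cm
Net displacement = -33.5 cm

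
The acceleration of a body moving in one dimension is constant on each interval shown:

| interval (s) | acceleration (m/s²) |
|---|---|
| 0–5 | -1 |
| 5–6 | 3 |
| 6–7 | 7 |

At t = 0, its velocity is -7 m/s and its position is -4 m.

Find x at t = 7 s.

-67.5 m

On each constant-a segment, Δv = aΔt and Δx = v₀Δt + ½aΔt²; chain segment to segment.
0–5 s: v starts -7 m/s; Δx = -7·5 + ½·-1·5² = -47.5 m; v ends -12 m/s.
5–6 s: v starts -12 m/s; Δx = -12·1 + ½·3·1² = -10.5 m; v ends -9 m/s.
6–7 s: v starts -9 m/s; Δx = -9·1 + ½·7·1² = -5.5 m; v ends -2 m/s.
x(7) = -4 + Σ Δx = -67.5 m.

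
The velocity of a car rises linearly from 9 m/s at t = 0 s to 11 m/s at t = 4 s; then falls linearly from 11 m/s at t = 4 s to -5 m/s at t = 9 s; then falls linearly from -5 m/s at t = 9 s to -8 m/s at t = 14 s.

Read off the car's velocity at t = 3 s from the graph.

On 0–4 s the graph is linear from 9 to 11 m/s: v(3) = 9 + (11 − 9)·(3 − 0)/(4 − 0) = 10.5 m/s.

10.5 m/s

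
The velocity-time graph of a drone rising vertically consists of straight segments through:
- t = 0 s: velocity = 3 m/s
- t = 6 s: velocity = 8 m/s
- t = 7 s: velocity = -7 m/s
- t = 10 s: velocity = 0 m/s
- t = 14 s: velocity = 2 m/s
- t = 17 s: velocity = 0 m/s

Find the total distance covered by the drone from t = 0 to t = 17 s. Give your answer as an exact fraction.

814/15 m

Total distance travelled is ∫|v| dt — sum the magnitudes of each area piece.
0–6 s: |½(3 + 8)(6)| = 33 m
6–7 s: v = 0 at t = 98/15 s; triangle areas 32/15 + 49/30 = 113/30 m
7–10 s: |½(-7 + 0)(3)| = 10.5 m
10–14 s: |½(0 + 2)(4)| = 4 m
14–17 s: |½(2 + 0)(3)| = 3 m
Total distance = 814/15 m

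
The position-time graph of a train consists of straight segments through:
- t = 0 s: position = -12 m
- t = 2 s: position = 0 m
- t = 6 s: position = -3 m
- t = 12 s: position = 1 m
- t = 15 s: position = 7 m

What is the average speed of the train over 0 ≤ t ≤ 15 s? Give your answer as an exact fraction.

5/3 m/s

Average speed = (total path length)/(elapsed time); on a piecewise-linear x-t graph the path length is Σ|Δx|.
0–2 s: |Δx| = |0 − -12| = 12 m
2–6 s: |Δx| = |-3 − 0| = 3 m
6–12 s: |Δx| = |1 − -3| = 4 m
12–15 s: |Δx| = |7 − 1| = 6 m
Total path = 25 m; average speed = 25/15 = 5/3 m/s.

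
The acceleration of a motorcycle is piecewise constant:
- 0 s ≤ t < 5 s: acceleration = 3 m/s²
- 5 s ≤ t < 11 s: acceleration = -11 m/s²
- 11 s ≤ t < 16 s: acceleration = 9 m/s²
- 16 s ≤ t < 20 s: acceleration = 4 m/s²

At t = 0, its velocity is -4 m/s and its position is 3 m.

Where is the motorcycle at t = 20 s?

-282 m

On each constant-a segment, Δv = aΔt and Δx = v₀Δt + ½aΔt²; chain segment to segment.
0–5 s: v starts -4 m/s; Δx = -4·5 + ½·3·5² = 17.5 m; v ends 11 m/s.
5–11 s: v starts 11 m/s; Δx = 11·6 + ½·-11·6² = -132 m; v ends -55 m/s.
11–16 s: v starts -55 m/s; Δx = -55·5 + ½·9·5² = -162.5 m; v ends -10 m/s.
16–20 s: v starts -10 m/s; Δx = -10·4 + ½·4·4² = -8 m; v ends 6 m/s.
x(20) = 3 + Σ Δx = -282 m.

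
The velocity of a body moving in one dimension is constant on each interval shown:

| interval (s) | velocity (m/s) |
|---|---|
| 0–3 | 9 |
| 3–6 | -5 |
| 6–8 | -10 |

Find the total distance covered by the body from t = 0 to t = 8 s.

62 m

Total distance travelled is ∫|v| dt — sum the magnitudes of each area piece.
0–3 s: |9| × 3 = 27 m
3–6 s: |-5| × 3 = 15 m
6–8 s: |-10| × 2 = 20 m
Total distance = 62 m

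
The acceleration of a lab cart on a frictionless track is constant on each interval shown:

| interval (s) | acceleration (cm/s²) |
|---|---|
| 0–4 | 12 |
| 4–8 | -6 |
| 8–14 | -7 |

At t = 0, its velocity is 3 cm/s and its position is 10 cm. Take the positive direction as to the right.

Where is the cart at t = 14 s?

On each constant-a segment, Δv = aΔt and Δx = v₀Δt + ½aΔt²; chain segment to segment.
0–4 s: v starts 3 cm/s; Δx = 3·4 + ½·12·4² = 108 cm; v ends 51 cm/s.
4–8 s: v starts 51 cm/s; Δx = 51·4 + ½·-6·4² = 156 cm; v ends 27 cm/s.
8–14 s: v starts 27 cm/s; Δx = 27·6 + ½·-7·6² = 36 cm; v ends -15 cm/s.
x(14) = 10 + Σ Δx = 310 cm.

310 cm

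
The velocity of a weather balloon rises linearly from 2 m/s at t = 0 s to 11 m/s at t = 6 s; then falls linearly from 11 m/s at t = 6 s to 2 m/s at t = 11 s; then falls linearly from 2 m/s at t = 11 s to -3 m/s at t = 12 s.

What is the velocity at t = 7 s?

9.2 m/s

On 6–11 s the graph is linear from 11 to 2 m/s: v(7) = 11 + (2 − 11)·(7 − 6)/(11 − 6) = 9.2 m/s.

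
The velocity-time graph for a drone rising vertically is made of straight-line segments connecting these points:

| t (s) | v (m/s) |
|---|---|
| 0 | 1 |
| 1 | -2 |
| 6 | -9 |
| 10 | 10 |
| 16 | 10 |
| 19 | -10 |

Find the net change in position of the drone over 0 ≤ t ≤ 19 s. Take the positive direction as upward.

Net displacement equals the area under the velocity-time graph (areas below the axis count negative).
0–1 s: ½(1 + -2)(1) = -0.5 m
1–6 s: ½(-2 + -9)(5) = -27.5 m
6–10 s: ½(-9 + 10)(4) = 2 m
10–16 s: 10 × 6 = 60 m
16–19 s: ½(10 + -10)(3) = 0 m
Net displacement = 34 m

34 m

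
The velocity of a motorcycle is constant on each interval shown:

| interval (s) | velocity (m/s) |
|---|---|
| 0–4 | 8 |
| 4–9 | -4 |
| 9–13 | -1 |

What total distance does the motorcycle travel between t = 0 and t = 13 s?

Distance (not displacement) is the total path length: add the absolute areas under v-t.
0–4 s: |8| × 4 = 32 m
4–9 s: |-4| × 5 = 20 m
9–13 s: |-1| × 4 = 4 m
Total distance = 56 m

56 m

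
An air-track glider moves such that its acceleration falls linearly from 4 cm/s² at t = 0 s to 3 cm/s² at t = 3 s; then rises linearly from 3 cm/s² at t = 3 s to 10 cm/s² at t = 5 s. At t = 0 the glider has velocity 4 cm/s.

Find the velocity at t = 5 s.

27.5 cm/s

Δv equals the area under the a-t graph; then v = v₀ + Δv.
0–3 s: ½(4 + 3)(3) = 10.5 cm/s
3–5 s: ½(3 + 10)(2) = 13 cm/s
Δv = 23.5 cm/s, so v(5) = 4 + (23.5) = 27.5 cm/s.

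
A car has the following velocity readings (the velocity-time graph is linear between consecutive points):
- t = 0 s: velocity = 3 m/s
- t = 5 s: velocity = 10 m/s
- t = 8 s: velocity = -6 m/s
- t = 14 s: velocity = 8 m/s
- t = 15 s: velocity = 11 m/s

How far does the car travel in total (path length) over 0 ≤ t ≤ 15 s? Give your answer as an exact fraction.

2133/28 m

Distance (not displacement) is the total path length: add the absolute areas under v-t.
0–5 s: |½(3 + 10)(5)| = 32.5 m
5–8 s: v = 0 at t = 6.875 s; triangle areas 9.375 + 3.375 = 12.75 m
8–14 s: v = 0 at t = 74/7 s; triangle areas 54/7 + 96/7 = 150/7 m
14–15 s: |½(8 + 11)(1)| = 9.5 m
Total distance = 2133/28 m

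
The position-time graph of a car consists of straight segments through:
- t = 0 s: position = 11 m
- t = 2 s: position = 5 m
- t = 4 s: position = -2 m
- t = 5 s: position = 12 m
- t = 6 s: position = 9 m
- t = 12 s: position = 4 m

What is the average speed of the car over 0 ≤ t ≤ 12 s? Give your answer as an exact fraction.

35/12 m/s

Average speed = (total path length)/(elapsed time); on a piecewise-linear x-t graph the path length is Σ|Δx|.
0–2 s: |Δx| = |5 − 11| = 6 m
2–4 s: |Δx| = |-2 − 5| = 7 m
4–5 s: |Δx| = |12 − -2| = 14 m
5–6 s: |Δx| = |9 − 12| = 3 m
6–12 s: |Δx| = |4 − 9| = 5 m
Total path = 35 m; average speed = 35/12 = 35/12 m/s.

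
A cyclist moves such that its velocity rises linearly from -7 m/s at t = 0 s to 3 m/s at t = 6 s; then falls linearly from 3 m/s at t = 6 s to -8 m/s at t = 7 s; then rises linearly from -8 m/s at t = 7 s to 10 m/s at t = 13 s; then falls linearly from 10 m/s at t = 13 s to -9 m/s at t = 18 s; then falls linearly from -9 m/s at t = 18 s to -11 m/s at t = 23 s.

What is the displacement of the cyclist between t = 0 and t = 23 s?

Net displacement equals the area under the velocity-time graph (areas below the axis count negative).
0–6 s: ½(-7 + 3)(6) = -12 m
6–7 s: ½(3 + -8)(1) = -2.5 m
7–13 s: ½(-8 + 10)(6) = 6 m
13–18 s: ½(10 + -9)(5) = 2.5 m
18–23 s: ½(-9 + -11)(5) = -50 m
Net displacement = -56 m

-56 m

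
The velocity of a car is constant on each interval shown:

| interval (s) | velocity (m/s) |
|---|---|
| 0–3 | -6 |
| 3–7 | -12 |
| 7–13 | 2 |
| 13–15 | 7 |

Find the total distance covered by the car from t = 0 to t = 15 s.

92 m

Distance (not displacement) is the total path length: add the absolute areas under v-t.
0–3 s: |-6| × 3 = 18 m
3–7 s: |-12| × 4 = 48 m
7–13 s: |2| × 6 = 12 m
13–15 s: |7| × 2 = 14 m
Total distance = 92 m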